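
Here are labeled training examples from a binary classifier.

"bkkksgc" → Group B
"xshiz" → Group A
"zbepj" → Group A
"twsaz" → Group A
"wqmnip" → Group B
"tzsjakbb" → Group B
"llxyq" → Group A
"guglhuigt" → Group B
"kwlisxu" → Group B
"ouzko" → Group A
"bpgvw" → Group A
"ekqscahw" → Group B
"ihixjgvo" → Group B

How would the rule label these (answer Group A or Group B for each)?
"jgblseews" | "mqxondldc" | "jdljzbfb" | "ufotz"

Looking at the examples, the only property every 'Group A' case has and every 'Group B' case lacks is: length 5.
"jgblseews": length 9, doesn't match → Group B. "mqxondldc": length 9, doesn't match → Group B. "jdljzbfb": length 8, doesn't match → Group B. "ufotz": length 5, satisfies this → Group A.

Group B, Group B, Group B, Group A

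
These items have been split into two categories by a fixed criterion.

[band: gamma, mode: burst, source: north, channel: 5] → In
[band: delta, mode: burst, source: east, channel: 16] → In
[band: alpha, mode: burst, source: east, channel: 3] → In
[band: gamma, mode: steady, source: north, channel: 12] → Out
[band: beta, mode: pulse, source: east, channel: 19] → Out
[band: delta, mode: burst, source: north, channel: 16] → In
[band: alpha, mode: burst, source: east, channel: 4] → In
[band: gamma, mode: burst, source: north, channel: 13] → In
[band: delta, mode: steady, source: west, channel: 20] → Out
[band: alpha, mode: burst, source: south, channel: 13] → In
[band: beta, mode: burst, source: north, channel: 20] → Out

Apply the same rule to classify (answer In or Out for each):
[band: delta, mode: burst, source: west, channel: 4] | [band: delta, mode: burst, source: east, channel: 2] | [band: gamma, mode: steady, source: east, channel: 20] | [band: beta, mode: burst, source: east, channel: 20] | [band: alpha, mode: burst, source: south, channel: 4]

'In' ⟺ mode is burst AND channel ≤ 16.
[band: delta, mode: burst, source: west, channel: 4] → mode is burst, channel = 4 → In.
[band: delta, mode: burst, source: east, channel: 2] → mode is burst, channel = 2 → In.
[band: gamma, mode: steady, source: east, channel: 20] → mode is steady, channel = 20 → Out.
[band: beta, mode: burst, source: east, channel: 20] → mode is burst, channel = 20 → Out.
[band: alpha, mode: burst, source: south, channel: 4] → mode is burst, channel = 4 → In.

In, In, Out, Out, In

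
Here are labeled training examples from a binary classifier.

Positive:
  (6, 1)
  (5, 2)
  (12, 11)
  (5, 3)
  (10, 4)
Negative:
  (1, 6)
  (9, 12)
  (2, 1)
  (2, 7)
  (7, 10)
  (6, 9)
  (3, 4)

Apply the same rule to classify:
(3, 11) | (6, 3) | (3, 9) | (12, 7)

Negative, Positive, Negative, Positive

Rule: first > second AND sum ≥ 7. This holds for each 'Positive' example and fails for each 'Negative' one.
(3, 11): 3 < 11, 3+11 = 14, fails this test → Negative.
(6, 3): 6 > 3, 6+3 = 9, has this property → Positive.
(3, 9): 3 < 9, 3+9 = 12, fails this test → Negative.
(12, 7): 12 > 7, 12+7 = 19, has this property → Positive.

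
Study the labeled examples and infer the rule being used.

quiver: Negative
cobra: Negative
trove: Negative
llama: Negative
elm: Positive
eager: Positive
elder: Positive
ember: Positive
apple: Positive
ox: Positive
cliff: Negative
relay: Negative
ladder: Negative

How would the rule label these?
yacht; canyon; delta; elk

Negative, Negative, Negative, Positive

A rule that fits every label: starts with a vowel — true of each 'Positive' example, false of each 'Negative' one.
yacht: starts with 'y', does not pass → Negative. canyon: starts with 'c', does not pass → Negative. delta: starts with 'd', does not pass → Negative. elk: starts with 'e', checks out → Positive.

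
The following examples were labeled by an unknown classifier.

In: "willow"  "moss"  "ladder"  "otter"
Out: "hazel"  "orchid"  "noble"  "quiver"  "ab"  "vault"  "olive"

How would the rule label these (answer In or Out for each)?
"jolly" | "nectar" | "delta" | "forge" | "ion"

In, Out, Out, Out, Out

The simplest hypothesis consistent with all the labels is: has a double letter.
In: "jolly", since 'll' doubled. Out: "nectar", since no doubled letter. Out: "delta", since no doubled letter. Out: "forge", since no doubled letter. Out: "ion", since no doubled letter.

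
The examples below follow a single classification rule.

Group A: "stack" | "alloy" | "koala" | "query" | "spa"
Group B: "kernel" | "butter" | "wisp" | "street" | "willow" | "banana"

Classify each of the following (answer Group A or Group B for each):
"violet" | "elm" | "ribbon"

Group B, Group A, Group B

Looking at the examples, the only property every 'Group A' case has and every 'Group B' case lacks is: odd length.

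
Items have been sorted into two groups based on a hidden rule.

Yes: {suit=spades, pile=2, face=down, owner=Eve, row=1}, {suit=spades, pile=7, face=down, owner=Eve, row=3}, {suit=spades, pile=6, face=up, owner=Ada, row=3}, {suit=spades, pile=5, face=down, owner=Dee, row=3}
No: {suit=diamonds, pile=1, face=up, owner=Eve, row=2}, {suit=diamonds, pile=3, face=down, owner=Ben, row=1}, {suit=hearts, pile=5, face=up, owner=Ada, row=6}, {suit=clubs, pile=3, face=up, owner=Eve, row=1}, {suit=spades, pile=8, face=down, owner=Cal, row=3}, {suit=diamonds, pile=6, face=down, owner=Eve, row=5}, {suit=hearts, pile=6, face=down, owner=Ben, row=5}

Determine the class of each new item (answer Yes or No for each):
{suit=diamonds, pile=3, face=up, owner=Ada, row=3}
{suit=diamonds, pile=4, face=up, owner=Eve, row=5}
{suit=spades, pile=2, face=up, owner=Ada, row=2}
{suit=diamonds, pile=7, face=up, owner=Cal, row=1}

No, No, Yes, No

The distinguishing property — suit is spades AND pile ≤ 7 — holds for all the 'Yes' cases and none of the 'No' cases.
{suit=diamonds, pile=3, face=up, owner=Ada, row=3}: No (suit is diamonds, pile = 3). {suit=diamonds, pile=4, face=up, owner=Eve, row=5}: No (suit is diamonds, pile = 4). {suit=spades, pile=2, face=up, owner=Ada, row=2}: Yes (suit is spades, pile = 2). {suit=diamonds, pile=7, face=up, owner=Cal, row=1}: No (suit is diamonds, pile = 7).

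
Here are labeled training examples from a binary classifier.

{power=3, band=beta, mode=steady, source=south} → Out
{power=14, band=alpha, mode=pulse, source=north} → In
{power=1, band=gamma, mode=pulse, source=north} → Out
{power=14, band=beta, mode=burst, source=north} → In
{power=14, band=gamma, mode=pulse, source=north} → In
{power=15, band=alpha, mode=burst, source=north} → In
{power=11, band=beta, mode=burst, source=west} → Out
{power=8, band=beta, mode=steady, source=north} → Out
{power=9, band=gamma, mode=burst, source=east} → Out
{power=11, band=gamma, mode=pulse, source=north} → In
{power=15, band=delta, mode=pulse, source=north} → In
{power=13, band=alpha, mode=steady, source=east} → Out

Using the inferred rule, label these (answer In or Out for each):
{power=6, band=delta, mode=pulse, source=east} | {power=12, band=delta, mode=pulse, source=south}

Out, Out

One predicate separates the groups cleanly: source is north AND power ≥ 9.
{power=6, band=delta, mode=pulse, source=east}: source is east, power = 6, doesn't match → Out.
{power=12, band=delta, mode=pulse, source=south}: source is south, power = 12, doesn't match → Out.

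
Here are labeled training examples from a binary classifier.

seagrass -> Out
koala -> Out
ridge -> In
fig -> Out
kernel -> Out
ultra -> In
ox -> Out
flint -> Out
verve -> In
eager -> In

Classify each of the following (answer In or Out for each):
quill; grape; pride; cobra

'In' ⟺ odd length AND contains 'r'.
quill: length 5, no 'r', lacks this property → Out.
grape: length 5, has 'r', meets the rule → In.
pride: length 5, has 'r', meets the rule → In.
cobra: length 5, has 'r', meets the rule → In.

Out, In, In, In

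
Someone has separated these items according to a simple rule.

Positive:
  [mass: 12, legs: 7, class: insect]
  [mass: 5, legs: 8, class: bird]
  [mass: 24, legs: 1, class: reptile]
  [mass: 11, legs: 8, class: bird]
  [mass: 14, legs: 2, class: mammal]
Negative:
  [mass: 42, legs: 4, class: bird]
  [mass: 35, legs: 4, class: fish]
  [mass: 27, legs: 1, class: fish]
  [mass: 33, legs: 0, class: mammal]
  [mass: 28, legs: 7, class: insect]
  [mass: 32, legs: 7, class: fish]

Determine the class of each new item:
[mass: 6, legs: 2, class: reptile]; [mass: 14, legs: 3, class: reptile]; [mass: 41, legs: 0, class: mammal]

Positive, Positive, Negative

The common property of the 'Positive' items is: mass ≤ 24. No 'Negative' item has it.
[mass: 6, legs: 2, class: reptile] — mass = 6, hence Positive.
[mass: 14, legs: 3, class: reptile] — mass = 14, hence Positive.
[mass: 41, legs: 0, class: mammal] — mass = 41, hence Negative.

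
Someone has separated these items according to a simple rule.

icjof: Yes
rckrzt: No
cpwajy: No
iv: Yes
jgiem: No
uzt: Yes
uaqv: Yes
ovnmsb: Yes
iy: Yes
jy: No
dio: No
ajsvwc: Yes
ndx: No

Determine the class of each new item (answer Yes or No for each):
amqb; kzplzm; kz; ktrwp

A rule that fits every label: starts with a vowel — true of each 'Yes' example, false of each 'No' one.
amqb — starts with 'a', hence Yes.
kzplzm — starts with 'k', hence No.
kz — starts with 'k', hence No.
ktrwp — starts with 'k', hence No.

Yes, No, No, No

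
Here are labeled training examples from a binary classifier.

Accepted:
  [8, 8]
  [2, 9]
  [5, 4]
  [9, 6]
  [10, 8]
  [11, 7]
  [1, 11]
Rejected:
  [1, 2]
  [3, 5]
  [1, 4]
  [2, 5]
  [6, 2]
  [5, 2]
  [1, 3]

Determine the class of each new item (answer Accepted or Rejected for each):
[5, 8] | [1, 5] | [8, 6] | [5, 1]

The distinguishing property — sum ≥ 9 — holds for all the 'Accepted' cases and none of the 'Rejected' cases.
Accepted: [5, 8], since 5+8 = 13.
Rejected: [1, 5], since 1+5 = 6.
Accepted: [8, 6], since 8+6 = 14.
Rejected: [5, 1], since 5+1 = 6.

Accepted, Rejected, Accepted, Rejected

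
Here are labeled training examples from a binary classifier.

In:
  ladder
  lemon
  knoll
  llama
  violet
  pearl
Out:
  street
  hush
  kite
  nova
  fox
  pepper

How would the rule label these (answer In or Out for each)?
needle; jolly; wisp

In, In, Out

The common property of the 'In' items is: contains 'l'. No 'Out' item has it.
needle — has 'l', hence In.
jolly — has 'l', hence In.
wisp — no 'l', hence Out.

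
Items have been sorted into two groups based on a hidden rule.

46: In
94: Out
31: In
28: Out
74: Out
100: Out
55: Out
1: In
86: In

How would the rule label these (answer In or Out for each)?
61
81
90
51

In, In, Out, In

The common property of the 'In' items is: ≡ 1 (mod 5). No 'Out' item has it.
In: 61, since 61 mod 5 = 1. In: 81, since 81 mod 5 = 1. Out: 90, since 90 mod 5 = 0. In: 51, since 51 mod 5 = 1.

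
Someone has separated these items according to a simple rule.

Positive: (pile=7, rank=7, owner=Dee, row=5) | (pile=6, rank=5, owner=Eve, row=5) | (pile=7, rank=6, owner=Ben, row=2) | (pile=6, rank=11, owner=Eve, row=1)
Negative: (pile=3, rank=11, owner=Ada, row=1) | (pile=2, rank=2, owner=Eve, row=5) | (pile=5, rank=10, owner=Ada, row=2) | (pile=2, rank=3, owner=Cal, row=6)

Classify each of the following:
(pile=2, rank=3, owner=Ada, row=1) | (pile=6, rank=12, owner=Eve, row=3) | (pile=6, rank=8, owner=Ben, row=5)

Negative, Positive, Positive

A rule that fits every label: pile ≥ 6 — true of each 'Positive' example, false of each 'Negative' one.
(pile=2, rank=3, owner=Ada, row=1) → pile = 2 → Negative.
(pile=6, rank=12, owner=Eve, row=3) → pile = 6 → Positive.
(pile=6, rank=8, owner=Ben, row=5) → pile = 6 → Positive.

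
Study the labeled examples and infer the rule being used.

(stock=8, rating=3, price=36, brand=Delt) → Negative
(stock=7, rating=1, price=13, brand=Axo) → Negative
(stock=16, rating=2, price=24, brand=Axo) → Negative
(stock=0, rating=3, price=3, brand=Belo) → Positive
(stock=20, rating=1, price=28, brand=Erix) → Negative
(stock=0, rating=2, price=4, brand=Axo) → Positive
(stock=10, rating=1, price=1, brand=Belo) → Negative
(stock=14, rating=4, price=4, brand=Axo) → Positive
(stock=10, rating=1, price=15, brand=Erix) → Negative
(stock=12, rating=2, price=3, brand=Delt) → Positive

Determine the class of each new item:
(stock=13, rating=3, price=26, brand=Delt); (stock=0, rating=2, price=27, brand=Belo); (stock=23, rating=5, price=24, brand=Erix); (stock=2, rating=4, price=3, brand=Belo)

Negative, Negative, Negative, Positive

The rule appears to be: price ≥ 3 AND price ≤ 4.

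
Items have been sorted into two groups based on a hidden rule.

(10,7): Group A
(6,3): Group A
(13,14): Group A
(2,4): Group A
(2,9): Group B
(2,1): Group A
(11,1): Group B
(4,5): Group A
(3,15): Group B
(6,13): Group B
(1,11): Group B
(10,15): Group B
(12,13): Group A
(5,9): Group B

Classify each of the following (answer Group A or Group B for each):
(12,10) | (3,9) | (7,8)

Group A, Group B, Group A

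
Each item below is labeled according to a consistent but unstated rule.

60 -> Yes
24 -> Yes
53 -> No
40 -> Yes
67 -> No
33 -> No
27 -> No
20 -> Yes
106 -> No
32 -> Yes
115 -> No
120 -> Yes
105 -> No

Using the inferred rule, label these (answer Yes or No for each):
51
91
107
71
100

No, No, No, No, Yes

'Yes' ⟺ multiple of 4.
51 → 51 = 4·12 + 3 → No. 91 → 91 = 4·22 + 3 → No. 107 → 107 = 4·26 + 3 → No. 71 → 71 = 4·17 + 3 → No. 100 → 100 = 4·25 → Yes.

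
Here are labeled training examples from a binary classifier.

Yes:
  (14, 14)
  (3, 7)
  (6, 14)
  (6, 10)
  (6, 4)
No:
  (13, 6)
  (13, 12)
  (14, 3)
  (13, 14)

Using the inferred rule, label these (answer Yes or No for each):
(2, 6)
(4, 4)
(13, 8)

Looking at the examples, the only property every 'Yes' case has and every 'No' case lacks is: sum is even.
(2, 6) — 2+6 = 8, hence Yes.
(4, 4) — 4+4 = 8, hence Yes.
(13, 8) — 13+8 = 21, hence No.

Yes, Yes, No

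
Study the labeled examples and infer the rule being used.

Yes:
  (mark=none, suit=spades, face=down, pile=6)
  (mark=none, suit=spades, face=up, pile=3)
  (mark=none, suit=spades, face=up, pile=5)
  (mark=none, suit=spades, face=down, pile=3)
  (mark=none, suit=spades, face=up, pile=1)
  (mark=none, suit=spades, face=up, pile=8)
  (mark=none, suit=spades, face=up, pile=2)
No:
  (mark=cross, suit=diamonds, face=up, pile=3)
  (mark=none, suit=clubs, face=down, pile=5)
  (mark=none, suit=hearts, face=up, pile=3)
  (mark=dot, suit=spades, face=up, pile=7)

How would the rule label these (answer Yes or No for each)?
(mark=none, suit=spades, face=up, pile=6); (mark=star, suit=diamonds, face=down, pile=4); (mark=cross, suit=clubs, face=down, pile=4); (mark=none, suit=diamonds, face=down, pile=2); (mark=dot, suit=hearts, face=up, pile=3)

A rule that fits every label: suit is spades AND mark is none — true of each 'Yes' example, false of each 'No' one.
(mark=none, suit=spades, face=up, pile=6): Yes (suit is spades, mark is none). (mark=star, suit=diamonds, face=down, pile=4): No (suit is diamonds, mark is star). (mark=cross, suit=clubs, face=down, pile=4): No (suit is clubs, mark is cross). (mark=none, suit=diamonds, face=down, pile=2): No (suit is diamonds, mark is none). (mark=dot, suit=hearts, face=up, pile=3): No (suit is hearts, mark is dot).

Yes, No, No, No, No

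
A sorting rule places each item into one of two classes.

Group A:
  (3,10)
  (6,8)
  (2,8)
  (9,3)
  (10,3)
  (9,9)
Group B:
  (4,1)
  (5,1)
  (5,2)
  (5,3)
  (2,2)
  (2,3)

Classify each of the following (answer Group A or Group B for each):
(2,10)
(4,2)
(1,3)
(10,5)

Group A, Group B, Group B, Group A

The distinguishing property — sum ≥ 10 — holds for all the 'Group A' cases and none of the 'Group B' cases.
(2,10): 2+10 = 12, fits → Group A.
(4,2): 4+2 = 6, does not pass → Group B.
(1,3): 1+3 = 4, does not pass → Group B.
(10,5): 10+5 = 15, fits → Group A.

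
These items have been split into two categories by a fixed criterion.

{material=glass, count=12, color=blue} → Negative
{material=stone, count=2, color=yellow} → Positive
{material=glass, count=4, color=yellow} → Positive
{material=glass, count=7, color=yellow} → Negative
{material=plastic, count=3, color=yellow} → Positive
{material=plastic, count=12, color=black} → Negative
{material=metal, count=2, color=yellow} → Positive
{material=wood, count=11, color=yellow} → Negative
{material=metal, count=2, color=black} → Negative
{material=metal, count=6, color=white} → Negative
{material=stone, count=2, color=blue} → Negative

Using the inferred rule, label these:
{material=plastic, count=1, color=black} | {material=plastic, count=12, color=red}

One predicate separates the groups cleanly: color is yellow AND count ≤ 4.
Negative: {material=plastic, count=1, color=black}, since color is black, count = 1. Negative: {material=plastic, count=12, color=red}, since color is red, count = 12.

Negative, Negative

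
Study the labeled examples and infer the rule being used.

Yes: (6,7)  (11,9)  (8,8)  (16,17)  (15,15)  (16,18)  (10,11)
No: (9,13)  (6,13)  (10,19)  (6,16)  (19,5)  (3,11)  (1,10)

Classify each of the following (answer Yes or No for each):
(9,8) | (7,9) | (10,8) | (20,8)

Yes, Yes, Yes, No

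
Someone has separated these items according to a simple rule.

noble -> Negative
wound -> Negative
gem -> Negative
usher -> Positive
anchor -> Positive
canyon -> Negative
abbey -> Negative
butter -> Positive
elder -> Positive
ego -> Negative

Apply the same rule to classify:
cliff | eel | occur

The distinguishing property — contains 'r' — holds for all the 'Positive' cases and none of the 'Negative' cases.

Negative, Negative, Positive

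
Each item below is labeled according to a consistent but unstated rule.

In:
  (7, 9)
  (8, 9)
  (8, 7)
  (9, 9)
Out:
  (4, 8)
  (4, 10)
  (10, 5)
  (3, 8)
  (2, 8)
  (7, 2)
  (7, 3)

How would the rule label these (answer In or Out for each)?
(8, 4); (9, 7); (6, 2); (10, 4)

Out, In, Out, Out

A rule that fits every label: min ≥ 7 — true of each 'In' example, false of each 'Out' one.
(8, 4) → min 4 → Out. (9, 7) → min 7 → In. (6, 2) → min 2 → Out. (10, 4) → min 4 → Out.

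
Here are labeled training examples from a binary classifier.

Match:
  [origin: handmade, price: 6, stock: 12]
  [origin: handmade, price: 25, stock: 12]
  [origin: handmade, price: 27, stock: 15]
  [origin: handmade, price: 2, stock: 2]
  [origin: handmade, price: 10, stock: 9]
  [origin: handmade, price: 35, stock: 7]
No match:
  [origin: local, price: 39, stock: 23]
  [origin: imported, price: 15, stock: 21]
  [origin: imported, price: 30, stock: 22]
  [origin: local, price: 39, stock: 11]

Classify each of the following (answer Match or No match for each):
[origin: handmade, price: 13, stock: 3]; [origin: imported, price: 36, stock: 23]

Match, No match

The pattern is that an item is 'Match' exactly when: origin is handmade.
[origin: handmade, price: 13, stock: 3]: Match (origin is handmade). [origin: imported, price: 36, stock: 23]: No match (origin is imported).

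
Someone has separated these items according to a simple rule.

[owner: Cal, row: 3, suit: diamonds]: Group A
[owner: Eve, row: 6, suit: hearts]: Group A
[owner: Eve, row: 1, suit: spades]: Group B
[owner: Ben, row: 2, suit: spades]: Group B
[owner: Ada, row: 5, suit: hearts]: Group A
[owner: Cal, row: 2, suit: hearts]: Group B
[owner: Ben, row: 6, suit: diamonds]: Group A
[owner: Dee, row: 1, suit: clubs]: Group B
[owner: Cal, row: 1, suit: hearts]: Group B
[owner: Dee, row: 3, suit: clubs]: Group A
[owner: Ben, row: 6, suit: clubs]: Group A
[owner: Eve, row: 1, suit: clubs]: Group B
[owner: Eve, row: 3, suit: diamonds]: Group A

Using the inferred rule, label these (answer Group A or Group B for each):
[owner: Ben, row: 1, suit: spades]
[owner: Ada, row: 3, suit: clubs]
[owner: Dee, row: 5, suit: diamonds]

Group B, Group A, Group A

The rule appears to be: row ≥ 3.
[owner: Ben, row: 1, suit: spades] — row = 1, hence Group B. [owner: Ada, row: 3, suit: clubs] — row = 3, hence Group A. [owner: Dee, row: 5, suit: diamonds] — row = 5, hence Group A.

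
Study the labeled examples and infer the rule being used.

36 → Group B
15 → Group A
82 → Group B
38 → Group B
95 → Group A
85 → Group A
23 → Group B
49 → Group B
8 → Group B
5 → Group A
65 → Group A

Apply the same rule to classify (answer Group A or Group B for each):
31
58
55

Group B, Group B, Group A

'Group A' ⟺ multiple of 5.
31: 31 = 5·6 + 1 — lacks this property, so Group B. 58: 58 = 5·11 + 3 — lacks this property, so Group B. 55: 55 = 5·11 — matches, so Group A.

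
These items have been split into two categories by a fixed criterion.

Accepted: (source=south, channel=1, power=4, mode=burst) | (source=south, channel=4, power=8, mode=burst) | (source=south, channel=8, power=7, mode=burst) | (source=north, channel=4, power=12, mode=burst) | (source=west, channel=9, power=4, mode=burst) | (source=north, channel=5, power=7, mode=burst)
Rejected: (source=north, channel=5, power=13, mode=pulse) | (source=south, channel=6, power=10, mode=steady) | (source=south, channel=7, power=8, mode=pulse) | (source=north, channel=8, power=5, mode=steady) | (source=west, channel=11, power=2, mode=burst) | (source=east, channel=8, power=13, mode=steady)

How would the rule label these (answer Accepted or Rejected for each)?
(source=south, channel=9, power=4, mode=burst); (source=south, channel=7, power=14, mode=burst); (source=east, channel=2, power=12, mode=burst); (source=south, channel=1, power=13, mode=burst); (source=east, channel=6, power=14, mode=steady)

Accepted, Accepted, Accepted, Accepted, Rejected

The common property of the 'Accepted' items is: mode is burst AND power ≥ 4. No 'Rejected' item has it.
(source=south, channel=9, power=4, mode=burst) → mode is burst, power = 4 → Accepted.
(source=south, channel=7, power=14, mode=burst) → mode is burst, power = 14 → Accepted.
(source=east, channel=2, power=12, mode=burst) → mode is burst, power = 12 → Accepted.
(source=south, channel=1, power=13, mode=burst) → mode is burst, power = 13 → Accepted.
(source=east, channel=6, power=14, mode=steady) → mode is steady, power = 14 → Rejected.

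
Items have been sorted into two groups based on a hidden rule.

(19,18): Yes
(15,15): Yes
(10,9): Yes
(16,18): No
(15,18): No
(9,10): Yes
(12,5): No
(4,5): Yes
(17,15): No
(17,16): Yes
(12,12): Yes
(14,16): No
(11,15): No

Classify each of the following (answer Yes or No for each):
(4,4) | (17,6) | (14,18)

The pattern is that an item is 'Yes' exactly when: |first − second| ≤ 1.
(4,4) — |4−4| = 0, hence Yes.
(17,6) — |17−6| = 11, hence No.
(14,18) — |14−18| = 4, hence No.

Yes, No, No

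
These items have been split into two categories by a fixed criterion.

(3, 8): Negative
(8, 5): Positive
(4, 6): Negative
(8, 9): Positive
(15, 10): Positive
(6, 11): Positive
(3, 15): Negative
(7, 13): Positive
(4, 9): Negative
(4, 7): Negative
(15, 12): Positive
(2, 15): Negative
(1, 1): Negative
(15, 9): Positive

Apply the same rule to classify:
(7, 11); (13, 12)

Positive, Positive

The distinguishing property — first ≥ 5 — holds for all the 'Positive' cases and none of the 'Negative' cases.
(7, 11) — first 7, hence Positive.
(13, 12) — first 13, hence Positive.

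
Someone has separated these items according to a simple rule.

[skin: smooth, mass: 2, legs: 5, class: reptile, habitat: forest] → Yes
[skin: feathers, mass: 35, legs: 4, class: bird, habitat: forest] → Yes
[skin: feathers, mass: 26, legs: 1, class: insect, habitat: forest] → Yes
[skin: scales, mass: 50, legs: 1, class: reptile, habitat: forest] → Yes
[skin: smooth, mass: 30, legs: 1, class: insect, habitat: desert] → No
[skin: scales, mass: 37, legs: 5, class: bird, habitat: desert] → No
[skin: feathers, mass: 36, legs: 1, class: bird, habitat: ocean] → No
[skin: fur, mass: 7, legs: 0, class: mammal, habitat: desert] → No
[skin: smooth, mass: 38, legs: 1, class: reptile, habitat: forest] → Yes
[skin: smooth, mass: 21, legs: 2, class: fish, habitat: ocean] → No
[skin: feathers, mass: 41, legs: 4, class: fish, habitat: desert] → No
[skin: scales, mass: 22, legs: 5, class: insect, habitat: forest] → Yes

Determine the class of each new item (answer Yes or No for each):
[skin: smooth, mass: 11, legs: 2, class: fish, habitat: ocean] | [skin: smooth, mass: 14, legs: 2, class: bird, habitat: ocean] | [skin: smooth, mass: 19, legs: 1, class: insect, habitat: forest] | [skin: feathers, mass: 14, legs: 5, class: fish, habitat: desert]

No, No, Yes, No

Looking at the examples, the only property every 'Yes' case has and every 'No' case lacks is: habitat is forest.
No: [skin: smooth, mass: 11, legs: 2, class: fish, habitat: ocean], since habitat is ocean. No: [skin: smooth, mass: 14, legs: 2, class: bird, habitat: ocean], since habitat is ocean. Yes: [skin: smooth, mass: 19, legs: 1, class: insect, habitat: forest], since habitat is forest. No: [skin: feathers, mass: 14, legs: 5, class: fish, habitat: desert], since habitat is desert.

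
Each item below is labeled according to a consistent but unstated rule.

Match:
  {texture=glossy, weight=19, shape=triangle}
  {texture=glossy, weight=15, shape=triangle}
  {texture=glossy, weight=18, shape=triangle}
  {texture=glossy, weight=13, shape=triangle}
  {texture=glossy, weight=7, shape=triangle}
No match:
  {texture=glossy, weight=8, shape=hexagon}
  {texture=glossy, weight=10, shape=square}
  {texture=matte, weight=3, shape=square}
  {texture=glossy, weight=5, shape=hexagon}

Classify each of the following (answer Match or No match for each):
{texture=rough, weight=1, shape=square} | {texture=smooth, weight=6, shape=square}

Looking at the examples, the only property every 'Match' case has and every 'No match' case lacks is: shape is triangle.
No match: {texture=rough, weight=1, shape=square}, since shape is square.
No match: {texture=smooth, weight=6, shape=square}, since shape is square.

No match, No match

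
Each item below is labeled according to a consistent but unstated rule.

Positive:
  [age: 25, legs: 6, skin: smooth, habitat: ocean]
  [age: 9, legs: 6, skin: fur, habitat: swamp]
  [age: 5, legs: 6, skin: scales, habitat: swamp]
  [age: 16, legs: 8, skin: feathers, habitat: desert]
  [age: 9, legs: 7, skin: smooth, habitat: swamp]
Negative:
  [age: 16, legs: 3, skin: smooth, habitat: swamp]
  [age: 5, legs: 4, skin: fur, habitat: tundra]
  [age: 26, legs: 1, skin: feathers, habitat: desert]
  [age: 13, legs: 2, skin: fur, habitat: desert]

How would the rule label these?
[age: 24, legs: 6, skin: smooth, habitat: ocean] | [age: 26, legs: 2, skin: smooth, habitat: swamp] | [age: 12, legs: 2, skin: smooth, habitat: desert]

The pattern is that an item is 'Positive' exactly when: legs ≥ 6.
[age: 24, legs: 6, skin: smooth, habitat: ocean]: legs = 6 — satisfies this, so Positive. [age: 26, legs: 2, skin: smooth, habitat: swamp]: legs = 2 — does not fit, so Negative. [age: 12, legs: 2, skin: smooth, habitat: desert]: legs = 2 — does not fit, so Negative.

Positive, Negative, Negative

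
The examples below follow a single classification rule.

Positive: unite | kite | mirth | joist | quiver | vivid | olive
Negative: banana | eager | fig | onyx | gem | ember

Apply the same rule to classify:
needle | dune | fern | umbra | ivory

'Positive' ⟺ length ≥ 4 AND contains 'i'.
Negative: needle, since length 6, no 'i'. Negative: dune, since length 4, no 'i'. Negative: fern, since length 4, no 'i'. Negative: umbra, since length 5, no 'i'. Positive: ivory, since length 5, has 'i'.

Negative, Negative, Negative, Negative, Positive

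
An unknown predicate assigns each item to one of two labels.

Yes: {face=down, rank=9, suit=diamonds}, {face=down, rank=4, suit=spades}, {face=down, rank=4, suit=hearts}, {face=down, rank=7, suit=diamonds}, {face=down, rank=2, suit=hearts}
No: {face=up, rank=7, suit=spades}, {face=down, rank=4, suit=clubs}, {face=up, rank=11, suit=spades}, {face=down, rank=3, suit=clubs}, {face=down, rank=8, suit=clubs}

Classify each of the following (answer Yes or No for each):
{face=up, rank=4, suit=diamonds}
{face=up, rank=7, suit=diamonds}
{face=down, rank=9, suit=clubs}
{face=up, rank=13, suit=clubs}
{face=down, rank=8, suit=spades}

The simplest hypothesis consistent with all the labels is: face is down AND suit is not clubs.
{face=up, rank=4, suit=diamonds}: No (face is up, suit is diamonds). {face=up, rank=7, suit=diamonds}: No (face is up, suit is diamonds). {face=down, rank=9, suit=clubs}: No (face is down, suit is clubs). {face=up, rank=13, suit=clubs}: No (face is up, suit is clubs). {face=down, rank=8, suit=spades}: Yes (face is down, suit is spades).

No, No, No, No, Yes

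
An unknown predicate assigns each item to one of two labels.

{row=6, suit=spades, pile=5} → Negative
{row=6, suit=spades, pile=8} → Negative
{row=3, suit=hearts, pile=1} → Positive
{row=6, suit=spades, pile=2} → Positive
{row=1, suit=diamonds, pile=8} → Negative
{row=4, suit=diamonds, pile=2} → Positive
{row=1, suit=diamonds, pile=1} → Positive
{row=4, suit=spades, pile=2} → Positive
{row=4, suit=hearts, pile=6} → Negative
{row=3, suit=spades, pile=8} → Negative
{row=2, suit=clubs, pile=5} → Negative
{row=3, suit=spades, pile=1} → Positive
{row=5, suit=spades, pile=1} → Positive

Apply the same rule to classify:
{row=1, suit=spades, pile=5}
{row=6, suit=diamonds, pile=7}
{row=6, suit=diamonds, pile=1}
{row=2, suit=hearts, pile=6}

Negative, Negative, Positive, Negative

Rule: pile ≤ 2. This holds for each 'Positive' example and fails for each 'Negative' one.
{row=1, suit=spades, pile=5}: Negative (pile = 5).
{row=6, suit=diamonds, pile=7}: Negative (pile = 7).
{row=6, suit=diamonds, pile=1}: Positive (pile = 1).
{row=2, suit=hearts, pile=6}: Negative (pile = 6).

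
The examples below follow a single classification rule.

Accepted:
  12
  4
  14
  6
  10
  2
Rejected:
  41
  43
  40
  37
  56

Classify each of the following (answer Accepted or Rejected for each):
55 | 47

Rejected, Rejected

The simplest hypothesis consistent with all the labels is: at most 14.
55: 55 > 14, does not satisfy this → Rejected. 47: 47 > 14, does not satisfy this → Rejected.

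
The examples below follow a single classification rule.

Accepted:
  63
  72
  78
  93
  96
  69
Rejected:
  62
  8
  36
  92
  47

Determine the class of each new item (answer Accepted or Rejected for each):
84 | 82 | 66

Accepted, Rejected, Accepted

One predicate separates the groups cleanly: multiple of 3 AND at least 47.
84: 84 = 3·28, 84 ≥ 47 — fits, so Accepted. 82: 82 = 3·27 + 1, 82 ≥ 47 — doesn't qualify, so Rejected. 66: 66 = 3·22, 66 ≥ 47 — fits, so Accepted.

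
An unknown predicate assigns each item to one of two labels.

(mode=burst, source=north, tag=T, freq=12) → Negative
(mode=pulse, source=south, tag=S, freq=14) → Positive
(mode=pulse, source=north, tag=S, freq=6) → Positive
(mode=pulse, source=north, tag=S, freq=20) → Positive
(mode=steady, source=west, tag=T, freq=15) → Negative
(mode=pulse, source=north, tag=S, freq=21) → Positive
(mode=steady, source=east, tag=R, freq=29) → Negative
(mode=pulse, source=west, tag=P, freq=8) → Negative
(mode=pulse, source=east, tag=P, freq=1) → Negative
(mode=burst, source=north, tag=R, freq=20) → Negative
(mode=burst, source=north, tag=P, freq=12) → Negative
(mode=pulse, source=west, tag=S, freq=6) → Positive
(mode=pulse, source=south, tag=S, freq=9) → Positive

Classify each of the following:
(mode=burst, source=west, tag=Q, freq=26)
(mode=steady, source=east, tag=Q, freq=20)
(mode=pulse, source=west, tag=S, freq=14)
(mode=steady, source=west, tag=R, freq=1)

The distinguishing property — tag is S — holds for all the 'Positive' cases and none of the 'Negative' cases.
(mode=burst, source=west, tag=Q, freq=26): tag is Q — doesn't qualify, so Negative.
(mode=steady, source=east, tag=Q, freq=20): tag is Q — doesn't qualify, so Negative.
(mode=pulse, source=west, tag=S, freq=14): tag is S — passes, so Positive.
(mode=steady, source=west, tag=R, freq=1): tag is R — doesn't qualify, so Negative.

Negative, Negative, Positive, Negative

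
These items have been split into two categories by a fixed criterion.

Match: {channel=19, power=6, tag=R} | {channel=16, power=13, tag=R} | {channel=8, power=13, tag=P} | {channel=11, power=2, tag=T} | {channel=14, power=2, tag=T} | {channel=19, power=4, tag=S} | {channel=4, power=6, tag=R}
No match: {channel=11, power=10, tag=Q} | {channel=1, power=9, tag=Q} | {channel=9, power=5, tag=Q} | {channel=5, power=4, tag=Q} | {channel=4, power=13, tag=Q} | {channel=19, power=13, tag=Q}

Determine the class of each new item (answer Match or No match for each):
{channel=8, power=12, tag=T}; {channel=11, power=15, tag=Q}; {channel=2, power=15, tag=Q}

Match, No match, No match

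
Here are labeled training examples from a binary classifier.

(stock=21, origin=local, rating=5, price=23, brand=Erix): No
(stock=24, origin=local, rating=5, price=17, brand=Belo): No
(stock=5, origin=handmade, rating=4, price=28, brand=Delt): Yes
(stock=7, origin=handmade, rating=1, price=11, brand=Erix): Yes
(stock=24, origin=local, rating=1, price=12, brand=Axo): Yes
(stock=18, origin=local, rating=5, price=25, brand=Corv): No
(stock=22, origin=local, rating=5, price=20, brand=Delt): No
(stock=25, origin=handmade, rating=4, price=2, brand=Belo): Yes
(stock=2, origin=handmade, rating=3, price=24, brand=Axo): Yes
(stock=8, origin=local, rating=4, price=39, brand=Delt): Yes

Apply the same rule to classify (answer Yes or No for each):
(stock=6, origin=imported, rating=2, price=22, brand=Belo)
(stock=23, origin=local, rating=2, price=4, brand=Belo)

Yes, Yes

Rule: rating ≤ 4. This holds for each 'Yes' example and fails for each 'No' one.
(stock=6, origin=imported, rating=2, price=22, brand=Belo): rating = 2 — qualifies, so Yes. (stock=23, origin=local, rating=2, price=4, brand=Belo): rating = 2 — qualifies, so Yes.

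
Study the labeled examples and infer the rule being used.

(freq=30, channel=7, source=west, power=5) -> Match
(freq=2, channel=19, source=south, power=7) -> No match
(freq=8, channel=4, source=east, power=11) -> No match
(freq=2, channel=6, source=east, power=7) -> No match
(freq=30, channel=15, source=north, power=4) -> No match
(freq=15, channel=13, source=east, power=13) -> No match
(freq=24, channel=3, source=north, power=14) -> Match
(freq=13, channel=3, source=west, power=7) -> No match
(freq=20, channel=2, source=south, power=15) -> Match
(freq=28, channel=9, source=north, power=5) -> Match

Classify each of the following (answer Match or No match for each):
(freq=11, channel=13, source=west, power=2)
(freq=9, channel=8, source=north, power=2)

'Match' ⟺ power ≥ 5 AND freq ≥ 20.
(freq=11, channel=13, source=west, power=2): power = 2, freq = 11 — lacks this property, so No match. (freq=9, channel=8, source=north, power=2): power = 2, freq = 9 — lacks this property, so No match.

No match, No match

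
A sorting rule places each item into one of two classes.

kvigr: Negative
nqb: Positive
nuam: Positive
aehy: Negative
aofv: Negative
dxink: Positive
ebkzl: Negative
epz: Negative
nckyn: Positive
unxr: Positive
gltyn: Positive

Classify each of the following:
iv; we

Looking at the examples, the only property every 'Positive' case has and every 'Negative' case lacks is: contains 'n'.
iv: no 'n' — doesn't qualify, so Negative.
we: no 'n' — doesn't qualify, so Negative.

Negative, Negative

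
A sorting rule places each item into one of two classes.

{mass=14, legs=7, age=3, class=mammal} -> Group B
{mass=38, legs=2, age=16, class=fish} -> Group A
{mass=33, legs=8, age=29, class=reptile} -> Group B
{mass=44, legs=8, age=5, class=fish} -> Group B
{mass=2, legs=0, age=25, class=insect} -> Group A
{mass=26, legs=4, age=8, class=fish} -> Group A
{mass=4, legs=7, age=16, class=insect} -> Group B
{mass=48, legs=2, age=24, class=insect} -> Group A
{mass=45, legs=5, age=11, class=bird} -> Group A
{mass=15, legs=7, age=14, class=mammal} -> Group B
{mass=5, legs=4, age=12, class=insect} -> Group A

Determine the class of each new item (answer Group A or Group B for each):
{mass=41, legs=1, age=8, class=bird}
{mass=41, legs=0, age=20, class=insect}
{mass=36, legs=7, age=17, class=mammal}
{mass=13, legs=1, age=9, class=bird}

Every 'Group A' example satisfies: legs ≤ 5. None of the 'Group B' examples do.
{mass=41, legs=1, age=8, class=bird}: Group A (legs = 1). {mass=41, legs=0, age=20, class=insect}: Group A (legs = 0). {mass=36, legs=7, age=17, class=mammal}: Group B (legs = 7). {mass=13, legs=1, age=9, class=bird}: Group A (legs = 1).

Group A, Group A, Group B, Group A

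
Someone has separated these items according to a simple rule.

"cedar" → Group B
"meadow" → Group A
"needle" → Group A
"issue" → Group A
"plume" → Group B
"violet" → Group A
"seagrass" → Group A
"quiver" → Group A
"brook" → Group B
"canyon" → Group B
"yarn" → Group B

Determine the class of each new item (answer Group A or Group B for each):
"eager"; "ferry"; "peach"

Group A, Group B, Group B

All 'Group A' examples share one property — has ≥ 3 vowels — and every 'Group B' example lacks it.
Group A: "eager", since 3 vowels. Group B: "ferry", since 1 vowel. Group B: "peach", since 2 vowels.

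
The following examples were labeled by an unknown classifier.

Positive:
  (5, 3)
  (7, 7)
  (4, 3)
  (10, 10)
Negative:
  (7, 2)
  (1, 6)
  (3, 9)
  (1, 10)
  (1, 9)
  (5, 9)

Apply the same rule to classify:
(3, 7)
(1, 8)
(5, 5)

Rule: |first − second| ≤ 2. This holds for each 'Positive' example and fails for each 'Negative' one.
(3, 7) → |3−7| = 4 → Negative.
(1, 8) → |1−8| = 7 → Negative.
(5, 5) → |5−5| = 0 → Positive.

Negative, Negative, Positive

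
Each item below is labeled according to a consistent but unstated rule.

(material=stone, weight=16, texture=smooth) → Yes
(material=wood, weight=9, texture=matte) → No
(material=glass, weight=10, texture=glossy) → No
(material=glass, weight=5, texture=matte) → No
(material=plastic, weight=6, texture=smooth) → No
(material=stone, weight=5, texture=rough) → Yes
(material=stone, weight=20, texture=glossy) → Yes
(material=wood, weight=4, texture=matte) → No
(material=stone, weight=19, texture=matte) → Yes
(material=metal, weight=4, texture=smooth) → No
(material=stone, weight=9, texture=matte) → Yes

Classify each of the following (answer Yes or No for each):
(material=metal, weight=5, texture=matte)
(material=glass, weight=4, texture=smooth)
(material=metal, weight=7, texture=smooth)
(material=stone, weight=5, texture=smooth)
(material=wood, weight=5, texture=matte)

The pattern is that an item is 'Yes' exactly when: material is stone.
No: (material=metal, weight=5, texture=matte), since material is metal. No: (material=glass, weight=4, texture=smooth), since material is glass. No: (material=metal, weight=7, texture=smooth), since material is metal. Yes: (material=stone, weight=5, texture=smooth), since material is stone. No: (material=wood, weight=5, texture=matte), since material is wood.

No, No, No, Yes, No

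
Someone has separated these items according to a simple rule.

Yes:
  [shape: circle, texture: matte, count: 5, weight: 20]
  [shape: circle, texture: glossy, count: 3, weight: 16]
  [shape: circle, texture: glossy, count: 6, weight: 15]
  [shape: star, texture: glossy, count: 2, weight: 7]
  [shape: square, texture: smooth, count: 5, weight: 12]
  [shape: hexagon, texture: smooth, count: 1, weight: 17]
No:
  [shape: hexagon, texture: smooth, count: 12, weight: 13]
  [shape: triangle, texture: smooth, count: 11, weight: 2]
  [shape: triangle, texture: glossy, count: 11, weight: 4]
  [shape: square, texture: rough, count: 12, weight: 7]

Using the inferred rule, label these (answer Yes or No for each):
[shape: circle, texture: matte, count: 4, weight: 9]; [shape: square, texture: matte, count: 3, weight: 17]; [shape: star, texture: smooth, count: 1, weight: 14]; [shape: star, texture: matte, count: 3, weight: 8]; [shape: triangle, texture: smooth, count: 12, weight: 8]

Yes, Yes, Yes, Yes, No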